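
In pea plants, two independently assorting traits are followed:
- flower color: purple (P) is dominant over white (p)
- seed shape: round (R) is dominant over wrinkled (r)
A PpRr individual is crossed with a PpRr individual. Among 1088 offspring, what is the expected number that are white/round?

Dihybrid cross PpRr × PpRr — consider each gene separately:
flower color: Pp × Pp → 1 PP, 2 Pp, 1 pp → 3 P_ : 1 pp (out of 4)
seed shape: Rr × Rr → 1 RR, 2 Rr, 1 rr → 3 R_ : 1 rr (out of 4)
Combine (counts out of 4 × 4 = 16): purple/round (P_R_) = 3×3 = 9; purple/wrinkled (P_rr) = 3×1 = 3; white/round (ppR_) = 1×3 = 3; white/wrinkled (pprr) = 1×1 = 1
Phenotype counts (out of 16): 9 purple/round, 3 purple/wrinkled, 3 white/round, 1 white/wrinkled
white/round: 3 out of 16 → fraction 3/16
Expected count = 3/16 × 1088 = 204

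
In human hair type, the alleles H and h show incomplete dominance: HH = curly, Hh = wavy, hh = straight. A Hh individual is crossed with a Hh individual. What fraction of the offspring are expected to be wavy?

Punnett square for Hh × Hh:
Offspring genotypes: 1 HH, 2 Hh, 1 hh
Phenotype counts: 1 curly, 2 wavy, 1 straight
wavy: 2 out of 4
Probability: 2/4 = 1/2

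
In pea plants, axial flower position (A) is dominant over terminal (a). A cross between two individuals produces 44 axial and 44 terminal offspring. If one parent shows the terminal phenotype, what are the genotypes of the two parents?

Observed offspring: 44 axial, 44 terminal
The observed ratio simplifies to 1:1. One parent shows terminal, so its genotype must be aa. A 1:1 offspring split requires the other parent to be heterozygous (Aa).
Parent genotypes: aa × Aa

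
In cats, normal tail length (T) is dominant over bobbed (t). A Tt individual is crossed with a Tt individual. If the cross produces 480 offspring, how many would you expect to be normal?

Punnett square for Tt × Tt:
Offspring genotypes: 1 TT, 2 Tt, 1 tt
normal: 3, bobbed: 1
normal: 3 out of 4 → fraction 3/4
Expected count = 3/4 × 480 = 360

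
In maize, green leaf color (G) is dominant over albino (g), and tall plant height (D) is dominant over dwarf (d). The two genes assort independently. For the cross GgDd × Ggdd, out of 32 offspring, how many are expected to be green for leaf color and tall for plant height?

Dihybrid cross GgDd × Ggdd — consider each gene separately:
leaf color: Gg × Gg → 1 GG, 2 Gg, 1 gg → 3 G_ : 1 gg (out of 4)
plant height: Dd × dd → 2 Dd, 2 dd → 2 D_ : 2 dd (out of 4)
Looking for: green (G_) and tall (D_)
P(green) = 3/4, P(tall) = 2/4
P(both) = 3/4 × 2/4 = 6/16 = 3/8
Expected count = 3/8 × 32 = 12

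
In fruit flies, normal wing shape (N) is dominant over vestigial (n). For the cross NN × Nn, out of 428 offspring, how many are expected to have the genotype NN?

Punnett square for NN × Nn:
Offspring genotypes: 2 NN, 2 Nn
Total offspring: 4
Count with target: 2
Probability: 2/4 = 1/2
Expected count = 1/2 × 428 = 214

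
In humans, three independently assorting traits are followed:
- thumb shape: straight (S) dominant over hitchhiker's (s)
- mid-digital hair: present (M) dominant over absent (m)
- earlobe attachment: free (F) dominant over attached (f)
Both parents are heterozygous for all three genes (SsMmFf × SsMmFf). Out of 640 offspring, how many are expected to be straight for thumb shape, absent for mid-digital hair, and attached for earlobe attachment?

Trihybrid cross: SsMmFf × SsMmFf
Each trait segregates independently with a 3:1 phenotypic ratio, so each gene contributes 3/4 (dominant) or 1/4 (recessive).
Target: straight (thumb shape), absent (mid-digital hair), attached (earlobe attachment)
Probability = product of independent per-trait probabilities
= 3/4 × 1/4 × 1/4 = 3/64
Expected count = 3/64 × 640 = 30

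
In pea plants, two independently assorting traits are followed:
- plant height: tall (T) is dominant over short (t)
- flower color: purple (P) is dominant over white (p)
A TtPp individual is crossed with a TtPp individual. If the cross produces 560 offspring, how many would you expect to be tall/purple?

Dihybrid cross TtPp × TtPp — consider each gene separately:
plant height: Tt × Tt → 1 TT, 2 Tt, 1 tt → 3 T_ : 1 tt (out of 4)
flower color: Pp × Pp → 1 PP, 2 Pp, 1 pp → 3 P_ : 1 pp (out of 4)
Combine (counts out of 4 × 4 = 16): tall/purple (T_P_) = 3×3 = 9; tall/white (T_pp) = 3×1 = 3; short/purple (ttP_) = 1×3 = 3; short/white (ttpp) = 1×1 = 1
Phenotype counts (out of 16): 9 tall/purple, 3 tall/white, 3 short/purple, 1 short/white
tall/purple: 9 out of 16 → fraction 9/16
Expected count = 9/16 × 560 = 315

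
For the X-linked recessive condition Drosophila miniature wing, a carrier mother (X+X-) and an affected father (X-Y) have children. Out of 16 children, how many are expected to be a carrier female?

Cross: X+X- × X-Y
Offspring: 1 X+X-, 1 X+Y, 1 X-X-, 1 X-Y
Probability of a carrier female: 1/4
Expected count = 1/4 × 16 = 4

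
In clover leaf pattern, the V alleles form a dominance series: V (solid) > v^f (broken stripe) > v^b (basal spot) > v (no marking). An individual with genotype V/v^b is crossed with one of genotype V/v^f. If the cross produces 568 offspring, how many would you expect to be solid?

Cross: V/v^b × V/v^f
Allele dominance: V > v^f > v^b > v
Offspring genotypes: 1 V/V, 1 V/v^f, 1 V/v^b, 1 v^f/v^b
Phenotype counts: 3 solid, 1 broken stripe
solid: 3 out of 4 → fraction 3/4
Expected count = 3/4 × 568 = 426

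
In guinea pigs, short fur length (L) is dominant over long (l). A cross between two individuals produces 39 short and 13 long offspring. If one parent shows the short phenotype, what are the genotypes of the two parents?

Observed offspring: 39 short, 13 long
The observed ratio simplifies to 3:1. Long (ll) offspring appear, so each parent must contribute one l allele. The parent stated to show short carries L, so it is Ll. The other parent is then either Ll or ll: Ll × ll would give a 1:1 split, whereas Ll × Ll gives 3:1 — matching the data. So both parents are heterozygous (Ll × Ll).
Parent genotypes: Ll × Ll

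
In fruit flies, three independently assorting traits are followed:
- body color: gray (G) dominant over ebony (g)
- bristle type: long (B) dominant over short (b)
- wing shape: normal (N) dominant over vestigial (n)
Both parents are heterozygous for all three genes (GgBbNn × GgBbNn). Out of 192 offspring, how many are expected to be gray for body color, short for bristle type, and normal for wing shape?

Trihybrid cross: GgBbNn × GgBbNn
Each trait segregates independently with a 3:1 phenotypic ratio, so each gene contributes 3/4 (dominant) or 1/4 (recessive).
Target: gray (body color), short (bristle type), normal (wing shape)
Probability = product of independent per-trait probabilities
= 3/4 × 1/4 × 3/4 = 9/64
Expected count = 9/64 × 192 = 27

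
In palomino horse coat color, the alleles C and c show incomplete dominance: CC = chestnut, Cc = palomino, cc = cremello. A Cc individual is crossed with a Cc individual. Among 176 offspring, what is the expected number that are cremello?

Punnett square for Cc × Cc:
Offspring genotypes: 1 CC, 2 Cc, 1 cc
Phenotype counts: 1 chestnut, 2 palomino, 1 cremello
cremello: 1 out of 4 → fraction 1/4
Expected count = 1/4 × 176 = 44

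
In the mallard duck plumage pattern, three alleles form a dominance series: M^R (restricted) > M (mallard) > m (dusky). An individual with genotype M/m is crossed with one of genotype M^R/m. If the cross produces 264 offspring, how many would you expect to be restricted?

Cross: M/m × M^R/m
Allele dominance: M^R > M > m
Offspring genotypes: 1 M^R/M, 1 M/m, 1 M^R/m, 1 m/m
Phenotype counts: 2 restricted, 1 mallard, 1 dusky
restricted: 2 out of 4 → fraction 1/2
Expected count = 1/2 × 264 = 132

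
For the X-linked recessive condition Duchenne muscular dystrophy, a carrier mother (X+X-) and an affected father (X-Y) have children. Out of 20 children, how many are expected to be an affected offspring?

Cross: X+X- × X-Y
Offspring: 1 X+X-, 1 X+Y, 1 X-X-, 1 X-Y
Probability of an affected offspring: 2/4 = 1/2
Expected count = 1/2 × 20 = 10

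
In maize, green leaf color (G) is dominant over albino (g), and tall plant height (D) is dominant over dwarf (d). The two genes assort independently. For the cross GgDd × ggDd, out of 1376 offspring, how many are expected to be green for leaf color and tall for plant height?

Dihybrid cross GgDd × ggDd — consider each gene separately:
leaf color: Gg × gg → 2 Gg, 2 gg → 2 G_ : 2 gg (out of 4)
plant height: Dd × Dd → 1 DD, 2 Dd, 1 dd → 3 D_ : 1 dd (out of 4)
Looking for: green (G_) and tall (D_)
P(green) = 2/4, P(tall) = 3/4
P(both) = 2/4 × 3/4 = 6/16 = 3/8
Expected count = 3/8 × 1376 = 516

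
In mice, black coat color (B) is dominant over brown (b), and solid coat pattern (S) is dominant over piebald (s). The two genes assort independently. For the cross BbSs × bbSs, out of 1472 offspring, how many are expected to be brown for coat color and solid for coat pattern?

Dihybrid cross BbSs × bbSs — consider each gene separately:
coat color: Bb × bb → 2 Bb, 2 bb → 2 B_ : 2 bb (out of 4)
coat pattern: Ss × Ss → 1 SS, 2 Ss, 1 ss → 3 S_ : 1 ss (out of 4)
Looking for: brown (bb) and solid (S_)
P(brown) = 2/4, P(solid) = 3/4
P(both) = 2/4 × 3/4 = 6/16 = 3/8
Expected count = 3/8 × 1472 = 552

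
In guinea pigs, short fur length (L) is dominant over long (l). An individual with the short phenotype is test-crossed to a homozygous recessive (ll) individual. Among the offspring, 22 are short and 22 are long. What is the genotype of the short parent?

Test cross: ? × ll
Offspring: 22 short, 22 long — approximately 1:1.
A 1:1 ratio in a test cross indicates the unknown parent is heterozygous (Ll).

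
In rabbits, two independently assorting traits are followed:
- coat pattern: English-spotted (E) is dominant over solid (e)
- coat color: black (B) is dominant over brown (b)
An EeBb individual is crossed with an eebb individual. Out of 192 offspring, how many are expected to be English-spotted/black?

Dihybrid cross EeBb × eebb — consider each gene separately:
coat pattern: Ee × ee → 2 Ee, 2 ee → 2 E_ : 2 ee (out of 4)
coat color: Bb × bb → 2 Bb, 2 bb → 2 B_ : 2 bb (out of 4)
Combine (counts out of 4 × 4 = 16): English-spotted/black (E_B_) = 2×2 = 4; English-spotted/brown (E_bb) = 2×2 = 4; solid/black (eeB_) = 2×2 = 4; solid/brown (eebb) = 2×2 = 4
Phenotype counts (out of 16): 4 English-spotted/black, 4 English-spotted/brown, 4 solid/black, 4 solid/brown
English-spotted/black: 4 out of 16 → fraction 1/4
Expected count = 1/4 × 192 = 48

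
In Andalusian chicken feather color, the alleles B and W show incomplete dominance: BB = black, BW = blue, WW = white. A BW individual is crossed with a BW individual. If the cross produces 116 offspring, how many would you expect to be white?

Punnett square for BW × BW:
Offspring genotypes: 1 BB, 2 BW, 1 WW
Phenotype counts: 1 black, 2 blue, 1 white
white: 1 out of 4 → fraction 1/4
Expected count = 1/4 × 116 = 29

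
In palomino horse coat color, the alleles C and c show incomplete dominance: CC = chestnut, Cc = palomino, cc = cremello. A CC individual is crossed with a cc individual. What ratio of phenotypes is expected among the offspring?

Punnett square for CC × cc:
Offspring genotypes: 4 Cc
Phenotype counts: 4 palomino
Ratio: all palomino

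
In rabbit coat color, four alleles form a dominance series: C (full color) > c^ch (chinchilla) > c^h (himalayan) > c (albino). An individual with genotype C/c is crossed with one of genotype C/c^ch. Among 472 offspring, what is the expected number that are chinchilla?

Cross: C/c × C/c^ch
Allele dominance: C > c^ch > c^h > c
Offspring genotypes: 1 C/C, 1 C/c^ch, 1 C/c, 1 c^ch/c
Phenotype counts: 3 full color, 1 chinchilla
chinchilla: 1 out of 4 → fraction 1/4
Expected count = 1/4 × 472 = 118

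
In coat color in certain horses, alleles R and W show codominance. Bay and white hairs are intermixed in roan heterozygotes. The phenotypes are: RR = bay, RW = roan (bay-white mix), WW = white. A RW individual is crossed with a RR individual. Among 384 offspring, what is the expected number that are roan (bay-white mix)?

Punnett square for RW × RR:
Offspring genotypes: 2 RR, 2 RW
Phenotype counts: 2 bay, 2 roan (bay-white mix)
roan (bay-white mix): 2 out of 4 → fraction 1/2
Expected count = 1/2 × 384 = 192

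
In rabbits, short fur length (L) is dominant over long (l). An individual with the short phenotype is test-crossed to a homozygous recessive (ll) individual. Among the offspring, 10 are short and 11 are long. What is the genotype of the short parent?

Test cross: ? × ll
Offspring: 10 short, 11 long — approximately 1:1.
A 1:1 ratio in a test cross indicates the unknown parent is heterozygous (Ll).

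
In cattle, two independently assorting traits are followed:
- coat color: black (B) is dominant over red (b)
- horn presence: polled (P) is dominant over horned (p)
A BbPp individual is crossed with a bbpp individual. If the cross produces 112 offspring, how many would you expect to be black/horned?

Dihybrid cross BbPp × bbpp — consider each gene separately:
coat color: Bb × bb → 2 Bb, 2 bb → 2 B_ : 2 bb (out of 4)
horn presence: Pp × pp → 2 Pp, 2 pp → 2 P_ : 2 pp (out of 4)
Combine (counts out of 4 × 4 = 16): black/polled (B_P_) = 2×2 = 4; black/horned (B_pp) = 2×2 = 4; red/polled (bbP_) = 2×2 = 4; red/horned (bbpp) = 2×2 = 4
Phenotype counts (out of 16): 4 black/polled, 4 black/horned, 4 red/polled, 4 red/horned
black/horned: 4 out of 16 → fraction 1/4
Expected count = 1/4 × 112 = 28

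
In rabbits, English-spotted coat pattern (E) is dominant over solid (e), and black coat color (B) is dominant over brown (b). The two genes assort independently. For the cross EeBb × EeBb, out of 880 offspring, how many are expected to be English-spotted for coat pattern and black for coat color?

Dihybrid cross EeBb × EeBb — consider each gene separately:
coat pattern: Ee × Ee → 1 EE, 2 Ee, 1 ee → 3 E_ : 1 ee (out of 4)
coat color: Bb × Bb → 1 BB, 2 Bb, 1 bb → 3 B_ : 1 bb (out of 4)
Looking for: English-spotted (E_) and black (B_)
P(English-spotted) = 3/4, P(black) = 3/4
P(both) = 3/4 × 3/4 = 9/16
Expected count = 9/16 × 880 = 495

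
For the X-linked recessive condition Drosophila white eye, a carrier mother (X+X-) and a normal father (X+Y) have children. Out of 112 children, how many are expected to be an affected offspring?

Cross: X+X- × X+Y
Offspring: 1 X+X+, 1 X+Y, 1 X+X-, 1 X-Y
Probability of an affected offspring: 1/4
Expected count = 1/4 × 112 = 28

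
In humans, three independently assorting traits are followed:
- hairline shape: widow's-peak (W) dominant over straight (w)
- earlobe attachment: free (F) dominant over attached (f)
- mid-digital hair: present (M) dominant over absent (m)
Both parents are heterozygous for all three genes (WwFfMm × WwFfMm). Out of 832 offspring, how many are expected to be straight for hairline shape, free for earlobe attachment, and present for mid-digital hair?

Trihybrid cross: WwFfMm × WwFfMm
Each trait segregates independently with a 3:1 phenotypic ratio, so each gene contributes 3/4 (dominant) or 1/4 (recessive).
Target: straight (hairline shape), free (earlobe attachment), present (mid-digital hair)
Probability = product of independent per-trait probabilities
= 1/4 × 3/4 × 3/4 = 9/64
Expected count = 9/64 × 832 = 117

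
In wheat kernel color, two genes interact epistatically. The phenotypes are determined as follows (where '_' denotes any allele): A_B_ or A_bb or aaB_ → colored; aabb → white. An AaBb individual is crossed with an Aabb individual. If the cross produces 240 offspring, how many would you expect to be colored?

Cross: AaBb × Aabb — consider each gene separately:
A gene: Aa × Aa → 1 AA, 2 Aa, 1 aa → 3 A_ : 1 aa (out of 4)
B gene: Bb × bb → 2 Bb, 2 bb → 2 B_ : 2 bb (out of 4)
Genotype classes (out of 4 × 4 = 16): A_B_ = 3×2 = 6; A_bb = 3×2 = 6; aaB_ = 1×2 = 2; aabb = 1×2 = 2
Apply the phenotype rules: A_B_ (6) + A_bb (6) + aaB_ (2) → colored; aabb (2) → white
Phenotype counts (out of 16): 14 colored, 2 white
colored: 14 out of 16 → fraction 7/8
Expected count = 7/8 × 240 = 210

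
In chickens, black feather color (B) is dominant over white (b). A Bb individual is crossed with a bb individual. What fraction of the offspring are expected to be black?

Punnett square for Bb × bb:
Offspring genotypes: 2 Bb, 2 bb
black: 2, white: 2
black: 2 out of 4
Probability: 2/4 = 1/2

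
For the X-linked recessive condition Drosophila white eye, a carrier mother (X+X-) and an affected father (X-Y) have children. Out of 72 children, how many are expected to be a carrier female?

Cross: X+X- × X-Y
Offspring: 1 X+X-, 1 X+Y, 1 X-X-, 1 X-Y
Probability of a carrier female: 1/4
Expected count = 1/4 × 72 = 18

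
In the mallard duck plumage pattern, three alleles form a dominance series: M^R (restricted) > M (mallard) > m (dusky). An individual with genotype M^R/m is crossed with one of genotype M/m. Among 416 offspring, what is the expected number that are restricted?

Cross: M^R/m × M/m
Allele dominance: M^R > M > m
Offspring genotypes: 1 M^R/M, 1 M^R/m, 1 M/m, 1 m/m
Phenotype counts: 2 restricted, 1 mallard, 1 dusky
restricted: 2 out of 4 → fraction 1/2
Expected count = 1/2 × 416 = 208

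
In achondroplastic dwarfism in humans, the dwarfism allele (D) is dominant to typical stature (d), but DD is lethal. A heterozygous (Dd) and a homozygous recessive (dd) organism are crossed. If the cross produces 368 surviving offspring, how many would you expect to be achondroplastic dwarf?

Cross: Dd × dd
Punnett square offspring (before lethality): 2 Dd, 2 dd
No DD offspring are produced in this cross.
achondroplastic dwarf: 2 out of 4 → fraction 1/2
Expected count = 1/2 × 368 = 184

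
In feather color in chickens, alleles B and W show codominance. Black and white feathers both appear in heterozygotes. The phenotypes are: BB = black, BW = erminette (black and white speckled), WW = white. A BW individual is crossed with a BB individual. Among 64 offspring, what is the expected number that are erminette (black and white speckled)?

Punnett square for BW × BB:
Offspring genotypes: 2 BB, 2 BW
Phenotype counts: 2 black, 2 erminette (black and white speckled)
erminette (black and white speckled): 2 out of 4 → fraction 1/2
Expected count = 1/2 × 64 = 32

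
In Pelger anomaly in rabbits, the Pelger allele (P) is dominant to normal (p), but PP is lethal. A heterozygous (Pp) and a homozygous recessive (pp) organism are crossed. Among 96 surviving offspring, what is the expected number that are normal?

Cross: Pp × pp
Punnett square offspring (before lethality): 2 Pp, 2 pp
No PP offspring are produced in this cross.
normal: 2 out of 4 → fraction 1/2
Expected count = 1/2 × 96 = 48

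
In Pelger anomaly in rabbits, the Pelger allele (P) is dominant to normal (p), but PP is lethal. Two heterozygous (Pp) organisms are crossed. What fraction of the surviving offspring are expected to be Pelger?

Cross: Pp × Pp
Punnett square offspring (before lethality): 1 PP, 2 Pp, 1 pp
The PP genotype is lethal (embryos die); surviving offspring: 2 Pp, 1 pp
Pelger: 2 out of 3
Probability: 2/3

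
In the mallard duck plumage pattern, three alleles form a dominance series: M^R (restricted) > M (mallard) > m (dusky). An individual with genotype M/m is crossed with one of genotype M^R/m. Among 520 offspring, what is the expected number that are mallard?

Cross: M/m × M^R/m
Allele dominance: M^R > M > m
Offspring genotypes: 1 M^R/M, 1 M/m, 1 M^R/m, 1 m/m
Phenotype counts: 2 restricted, 1 mallard, 1 dusky
mallard: 1 out of 4 → fraction 1/4
Expected count = 1/4 × 520 = 130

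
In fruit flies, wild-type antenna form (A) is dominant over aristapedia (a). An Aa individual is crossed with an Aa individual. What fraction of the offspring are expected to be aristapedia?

Punnett square for Aa × Aa:
Offspring genotypes: 1 AA, 2 Aa, 1 aa
wild-type: 3, aristapedia: 1
aristapedia: 1 out of 4
Probability: 1/4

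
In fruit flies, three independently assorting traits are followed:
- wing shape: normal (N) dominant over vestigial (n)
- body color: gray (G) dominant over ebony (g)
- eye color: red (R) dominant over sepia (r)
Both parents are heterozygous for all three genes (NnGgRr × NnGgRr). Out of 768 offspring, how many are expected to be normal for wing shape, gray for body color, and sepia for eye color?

Trihybrid cross: NnGgRr × NnGgRr
Each trait segregates independently with a 3:1 phenotypic ratio, so each gene contributes 3/4 (dominant) or 1/4 (recessive).
Target: normal (wing shape), gray (body color), sepia (eye color)
Probability = product of independent per-trait probabilities
= 3/4 × 3/4 × 1/4 = 9/64
Expected count = 9/64 × 768 = 108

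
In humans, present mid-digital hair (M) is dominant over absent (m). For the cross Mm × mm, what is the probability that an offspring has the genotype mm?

Punnett square for Mm × mm:
Offspring genotypes: 2 Mm, 2 mm
Total offspring: 4
Count with target: 2
Probability: 2/4 = 1/2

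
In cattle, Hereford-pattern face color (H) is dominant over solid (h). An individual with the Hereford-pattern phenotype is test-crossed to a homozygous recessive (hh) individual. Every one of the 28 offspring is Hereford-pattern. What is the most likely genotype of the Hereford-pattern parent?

Test cross: ? × hh
All offspring are Hereford-pattern.
If the unknown parent were heterozygous (Hh), about half of 28 offspring would be solid; none are. The unknown parent is most likely homozygous dominant (HH).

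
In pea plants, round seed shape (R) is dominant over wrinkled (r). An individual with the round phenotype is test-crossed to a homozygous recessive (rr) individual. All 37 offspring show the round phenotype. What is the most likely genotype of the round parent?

Test cross: ? × rr
All offspring are round.
If the unknown parent were heterozygous (Rr), about half of 37 offspring would be wrinkled; none are. The unknown parent is most likely homozygous dominant (RR).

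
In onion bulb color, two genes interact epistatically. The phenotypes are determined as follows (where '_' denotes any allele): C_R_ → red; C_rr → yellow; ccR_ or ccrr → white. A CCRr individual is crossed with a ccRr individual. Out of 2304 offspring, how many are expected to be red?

Cross: CCRr × ccRr — consider each gene separately:
C gene: CC × cc → 4 Cc → 4 C_ (out of 4)
R gene: Rr × Rr → 1 RR, 2 Rr, 1 rr → 3 R_ : 1 rr (out of 4)
Genotype classes (out of 4 × 4 = 16): C_R_ = 4×3 = 12; C_rr = 4×1 = 4
Apply the phenotype rules: C_R_ (12) → red; C_rr (4) → yellow
Phenotype counts (out of 16): 12 red, 4 yellow
red: 12 out of 16 → fraction 3/4
Expected count = 3/4 × 2304 = 1728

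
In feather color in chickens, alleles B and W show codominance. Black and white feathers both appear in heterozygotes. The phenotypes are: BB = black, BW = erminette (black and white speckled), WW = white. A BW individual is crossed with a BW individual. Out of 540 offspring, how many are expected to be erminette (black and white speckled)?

Punnett square for BW × BW:
Offspring genotypes: 1 BB, 2 BW, 1 WW
Phenotype counts: 1 black, 2 erminette (black and white speckled), 1 white
erminette (black and white speckled): 2 out of 4 → fraction 1/2
Expected count = 1/2 × 540 = 270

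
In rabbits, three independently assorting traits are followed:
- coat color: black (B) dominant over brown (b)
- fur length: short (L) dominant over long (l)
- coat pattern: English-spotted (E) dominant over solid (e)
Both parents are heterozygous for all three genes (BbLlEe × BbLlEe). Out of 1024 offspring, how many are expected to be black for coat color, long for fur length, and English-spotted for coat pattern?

Trihybrid cross: BbLlEe × BbLlEe
Each trait segregates independently with a 3:1 phenotypic ratio, so each gene contributes 3/4 (dominant) or 1/4 (recessive).
Target: black (coat color), long (fur length), English-spotted (coat pattern)
Probability = product of independent per-trait probabilities
= 3/4 × 1/4 × 3/4 = 9/64
Expected count = 9/64 × 1024 = 144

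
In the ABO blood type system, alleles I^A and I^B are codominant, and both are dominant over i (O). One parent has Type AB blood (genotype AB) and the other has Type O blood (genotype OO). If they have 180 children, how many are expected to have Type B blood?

Cross: AB × OO
Possible offspring genotypes: 2 AO, 2 BO
Blood type counts: 2 Type A, 2 Type B
Probability of Type B: 2/4 = 1/2
Expected count = 1/2 × 180 = 90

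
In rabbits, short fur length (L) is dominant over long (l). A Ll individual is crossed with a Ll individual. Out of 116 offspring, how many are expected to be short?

Punnett square for Ll × Ll:
Offspring genotypes: 1 LL, 2 Ll, 1 ll
short: 3, long: 1
short: 3 out of 4 → fraction 3/4
Expected count = 3/4 × 116 = 87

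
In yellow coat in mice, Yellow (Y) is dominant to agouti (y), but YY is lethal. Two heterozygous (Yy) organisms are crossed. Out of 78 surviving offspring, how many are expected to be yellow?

Cross: Yy × Yy
Punnett square offspring (before lethality): 1 YY, 2 Yy, 1 yy
The YY genotype is lethal (embryos die); surviving offspring: 2 Yy, 1 yy
yellow: 2 out of 3 → fraction 2/3
Expected count = 2/3 × 78 = 52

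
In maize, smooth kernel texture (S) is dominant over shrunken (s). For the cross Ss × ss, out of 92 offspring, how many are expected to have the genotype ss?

Punnett square for Ss × ss:
Offspring genotypes: 2 Ss, 2 ss
Total offspring: 4
Count with target: 2
Probability: 2/4 = 1/2
Expected count = 1/2 × 92 = 46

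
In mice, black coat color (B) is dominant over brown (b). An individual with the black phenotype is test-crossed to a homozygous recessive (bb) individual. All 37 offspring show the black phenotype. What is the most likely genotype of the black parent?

Test cross: ? × bb
All offspring are black.
If the unknown parent were heterozygous (Bb), about half of 37 offspring would be brown; none are. The unknown parent is most likely homozygous dominant (BB).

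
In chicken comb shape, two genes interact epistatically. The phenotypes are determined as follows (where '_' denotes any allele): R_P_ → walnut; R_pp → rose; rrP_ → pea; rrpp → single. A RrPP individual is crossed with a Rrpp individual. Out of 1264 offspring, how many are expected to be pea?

Cross: RrPP × Rrpp — consider each gene separately:
R gene: Rr × Rr → 1 RR, 2 Rr, 1 rr → 3 R_ : 1 rr (out of 4)
P gene: PP × pp → 4 Pp → 4 P_ (out of 4)
Genotype classes (out of 4 × 4 = 16): R_P_ = 3×4 = 12; rrP_ = 1×4 = 4
Apply the phenotype rules: R_P_ (12) → walnut; rrP_ (4) → pea
Phenotype counts (out of 16): 12 walnut, 4 pea
pea: 4 out of 16 → fraction 1/4
Expected count = 1/4 × 1264 = 316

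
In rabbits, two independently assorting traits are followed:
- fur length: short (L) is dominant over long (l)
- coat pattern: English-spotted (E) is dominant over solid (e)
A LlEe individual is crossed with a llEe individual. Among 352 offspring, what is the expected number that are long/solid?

Dihybrid cross LlEe × llEe — consider each gene separately:
fur length: Ll × ll → 2 Ll, 2 ll → 2 L_ : 2 ll (out of 4)
coat pattern: Ee × Ee → 1 EE, 2 Ee, 1 ee → 3 E_ : 1 ee (out of 4)
Combine (counts out of 4 × 4 = 16): short/English-spotted (L_E_) = 2×3 = 6; short/solid (L_ee) = 2×1 = 2; long/English-spotted (llE_) = 2×3 = 6; long/solid (llee) = 2×1 = 2
Phenotype counts (out of 16): 6 short/English-spotted, 2 short/solid, 6 long/English-spotted, 2 long/solid
long/solid: 2 out of 16 → fraction 1/8
Expected count = 1/8 × 352 = 44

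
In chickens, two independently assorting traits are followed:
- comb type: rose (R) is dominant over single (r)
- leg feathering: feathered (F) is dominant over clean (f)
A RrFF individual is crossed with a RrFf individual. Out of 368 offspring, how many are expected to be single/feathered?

Dihybrid cross RrFF × RrFf — consider each gene separately:
comb type: Rr × Rr → 1 RR, 2 Rr, 1 rr → 3 R_ : 1 rr (out of 4)
leg feathering: FF × Ff → 2 FF, 2 Ff → 4 F_ (out of 4)
Combine (counts out of 4 × 4 = 16): rose/feathered (R_F_) = 3×4 = 12; single/feathered (rrF_) = 1×4 = 4
Phenotype counts (out of 16): 12 rose/feathered, 4 single/feathered
single/feathered: 4 out of 16 → fraction 1/4
Expected count = 1/4 × 368 = 92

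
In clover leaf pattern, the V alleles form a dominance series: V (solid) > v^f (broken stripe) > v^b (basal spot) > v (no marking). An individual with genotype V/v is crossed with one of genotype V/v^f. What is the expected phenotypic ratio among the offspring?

Cross: V/v × V/v^f
Allele dominance: V > v^f > v^b > v
Offspring genotypes: 1 V/V, 1 V/v^f, 1 V/v, 1 v^f/v
Phenotype counts: 3 solid, 1 broken stripe
Ratio: 3 solid : 1 broken stripe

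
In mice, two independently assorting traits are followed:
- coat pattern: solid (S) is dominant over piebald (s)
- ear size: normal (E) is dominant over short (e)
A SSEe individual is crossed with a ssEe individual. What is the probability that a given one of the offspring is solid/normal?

Dihybrid cross SSEe × ssEe — consider each gene separately:
coat pattern: SS × ss → 4 Ss → 4 S_ (out of 4)
ear size: Ee × Ee → 1 EE, 2 Ee, 1 ee → 3 E_ : 1 ee (out of 4)
Combine (counts out of 4 × 4 = 16): solid/normal (S_E_) = 4×3 = 12; solid/short (S_ee) = 4×1 = 4
Phenotype counts (out of 16): 12 solid/normal, 4 solid/short
solid/normal: 12 out of 16
Probability: 12/16 = 3/4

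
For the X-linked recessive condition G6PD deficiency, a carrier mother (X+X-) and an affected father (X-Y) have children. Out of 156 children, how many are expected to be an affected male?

Cross: X+X- × X-Y
Offspring: 1 X+X-, 1 X+Y, 1 X-X-, 1 X-Y
Probability of an affected male: 1/4
Expected count = 1/4 × 156 = 39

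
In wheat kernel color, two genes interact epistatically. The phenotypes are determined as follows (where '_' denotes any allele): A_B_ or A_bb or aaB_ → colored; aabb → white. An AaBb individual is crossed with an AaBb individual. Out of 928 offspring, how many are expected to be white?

Cross: AaBb × AaBb — consider each gene separately:
A gene: Aa × Aa → 1 AA, 2 Aa, 1 aa → 3 A_ : 1 aa (out of 4)
B gene: Bb × Bb → 1 BB, 2 Bb, 1 bb → 3 B_ : 1 bb (out of 4)
Genotype classes (out of 4 × 4 = 16): A_B_ = 3×3 = 9; A_bb = 3×1 = 3; aaB_ = 1×3 = 3; aabb = 1×1 = 1
Apply the phenotype rules: A_B_ (9) + A_bb (3) + aaB_ (3) → colored; aabb (1) → white
Phenotype counts (out of 16): 15 colored, 1 white
white: 1 out of 16 → fraction 1/16
Expected count = 1/16 × 928 = 58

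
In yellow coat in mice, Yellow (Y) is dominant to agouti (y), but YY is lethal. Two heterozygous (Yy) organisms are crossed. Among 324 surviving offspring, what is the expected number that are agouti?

Cross: Yy × Yy
Punnett square offspring (before lethality): 1 YY, 2 Yy, 1 yy
The YY genotype is lethal (embryos die); surviving offspring: 2 Yy, 1 yy
agouti: 1 out of 3 → fraction 1/3
Expected count = 1/3 × 324 = 108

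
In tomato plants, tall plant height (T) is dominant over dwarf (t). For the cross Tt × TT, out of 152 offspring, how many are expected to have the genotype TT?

Punnett square for Tt × TT:
Offspring genotypes: 2 TT, 2 Tt
Total offspring: 4
Count with target: 2
Probability: 2/4 = 1/2
Expected count = 1/2 × 152 = 76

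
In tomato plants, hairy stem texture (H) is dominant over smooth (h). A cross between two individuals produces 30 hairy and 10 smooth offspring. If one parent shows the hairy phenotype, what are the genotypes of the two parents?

Observed offspring: 30 hairy, 10 smooth
The observed ratio simplifies to 3:1. Smooth (hh) offspring appear, so each parent must contribute one h allele. The parent stated to show hairy carries H, so it is Hh. The other parent is then either Hh or hh: Hh × hh would give a 1:1 split, whereas Hh × Hh gives 3:1 — matching the data. So both parents are heterozygous (Hh × Hh).
Parent genotypes: Hh × Hh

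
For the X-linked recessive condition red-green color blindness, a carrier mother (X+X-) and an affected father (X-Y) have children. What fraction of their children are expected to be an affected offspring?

Cross: X+X- × X-Y
Offspring: 1 X+X-, 1 X+Y, 1 X-X-, 1 X-Y
Probability of an affected offspring: 2/4 = 1/2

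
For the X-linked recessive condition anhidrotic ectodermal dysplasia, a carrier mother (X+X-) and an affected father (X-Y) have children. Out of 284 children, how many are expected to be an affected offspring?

Cross: X+X- × X-Y
Offspring: 1 X+X-, 1 X+Y, 1 X-X-, 1 X-Y
Probability of an affected offspring: 2/4 = 1/2
Expected count = 1/2 × 284 = 142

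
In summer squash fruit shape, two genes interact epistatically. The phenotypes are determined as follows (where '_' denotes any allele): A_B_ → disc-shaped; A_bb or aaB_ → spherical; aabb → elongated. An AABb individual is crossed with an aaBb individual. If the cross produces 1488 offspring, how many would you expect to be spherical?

Cross: AABb × aaBb — consider each gene separately:
A gene: AA × aa → 4 Aa → 4 A_ (out of 4)
B gene: Bb × Bb → 1 BB, 2 Bb, 1 bb → 3 B_ : 1 bb (out of 4)
Genotype classes (out of 4 × 4 = 16): A_B_ = 4×3 = 12; A_bb = 4×1 = 4
Apply the phenotype rules: A_B_ (12) → disc-shaped; A_bb (4) → spherical
Phenotype counts (out of 16): 12 disc-shaped, 4 spherical
spherical: 4 out of 16 → fraction 1/4
Expected count = 1/4 × 1488 = 372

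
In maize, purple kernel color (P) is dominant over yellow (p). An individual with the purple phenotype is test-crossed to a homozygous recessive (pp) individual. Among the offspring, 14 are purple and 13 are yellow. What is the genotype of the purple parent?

Test cross: ? × pp
Offspring: 14 purple, 13 yellow — approximately 1:1.
A 1:1 ratio in a test cross indicates the unknown parent is heterozygous (Pp).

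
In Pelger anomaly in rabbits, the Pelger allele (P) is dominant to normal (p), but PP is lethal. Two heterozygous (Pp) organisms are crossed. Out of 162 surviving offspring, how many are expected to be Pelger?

Cross: Pp × Pp
Punnett square offspring (before lethality): 1 PP, 2 Pp, 1 pp
The PP genotype is lethal (embryos die); surviving offspring: 2 Pp, 1 pp
Pelger: 2 out of 3 → fraction 2/3
Expected count = 2/3 × 162 = 108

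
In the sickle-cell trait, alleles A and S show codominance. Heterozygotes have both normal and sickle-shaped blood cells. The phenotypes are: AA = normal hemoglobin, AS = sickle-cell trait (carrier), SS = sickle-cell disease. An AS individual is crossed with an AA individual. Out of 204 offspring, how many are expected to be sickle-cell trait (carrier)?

Punnett square for AS × AA:
Offspring genotypes: 2 AA, 2 AS
Phenotype counts: 2 normal hemoglobin, 2 sickle-cell trait (carrier)
sickle-cell trait (carrier): 2 out of 4 → fraction 1/2
Expected count = 1/2 × 204 = 102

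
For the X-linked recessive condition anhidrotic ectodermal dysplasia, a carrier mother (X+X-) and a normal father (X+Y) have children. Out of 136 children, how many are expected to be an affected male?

Cross: X+X- × X+Y
Offspring: 1 X+X+, 1 X+Y, 1 X+X-, 1 X-Y
Probability of an affected male: 1/4
Expected count = 1/4 × 136 = 34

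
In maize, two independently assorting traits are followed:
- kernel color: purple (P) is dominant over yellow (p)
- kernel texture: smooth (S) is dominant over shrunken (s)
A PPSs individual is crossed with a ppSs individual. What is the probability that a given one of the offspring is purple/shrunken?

Dihybrid cross PPSs × ppSs — consider each gene separately:
kernel color: PP × pp → 4 Pp → 4 P_ (out of 4)
kernel texture: Ss × Ss → 1 SS, 2 Ss, 1 ss → 3 S_ : 1 ss (out of 4)
Combine (counts out of 4 × 4 = 16): purple/smooth (P_S_) = 4×3 = 12; purple/shrunken (P_ss) = 4×1 = 4
Phenotype counts (out of 16): 12 purple/smooth, 4 purple/shrunken
purple/shrunken: 4 out of 16
Probability: 4/16 = 1/4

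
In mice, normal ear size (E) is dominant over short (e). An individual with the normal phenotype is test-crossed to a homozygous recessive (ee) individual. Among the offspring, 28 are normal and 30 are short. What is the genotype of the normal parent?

Test cross: ? × ee
Offspring: 28 normal, 30 short — approximately 1:1.
A 1:1 ratio in a test cross indicates the unknown parent is heterozygous (Ee).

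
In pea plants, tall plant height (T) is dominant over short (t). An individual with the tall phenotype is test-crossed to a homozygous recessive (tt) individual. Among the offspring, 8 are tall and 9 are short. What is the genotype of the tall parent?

Test cross: ? × tt
Offspring: 8 tall, 9 short — approximately 1:1.
A 1:1 ratio in a test cross indicates the unknown parent is heterozygous (Tt).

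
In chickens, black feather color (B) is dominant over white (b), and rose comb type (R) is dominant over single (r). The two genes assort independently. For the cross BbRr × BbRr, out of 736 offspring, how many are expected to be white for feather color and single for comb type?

Dihybrid cross BbRr × BbRr — consider each gene separately:
feather color: Bb × Bb → 1 BB, 2 Bb, 1 bb → 3 B_ : 1 bb (out of 4)
comb type: Rr × Rr → 1 RR, 2 Rr, 1 rr → 3 R_ : 1 rr (out of 4)
Looking for: white (bb) and single (rr)
P(white) = 1/4, P(single) = 1/4
P(both) = 1/4 × 1/4 = 1/16
Expected count = 1/16 × 736 = 46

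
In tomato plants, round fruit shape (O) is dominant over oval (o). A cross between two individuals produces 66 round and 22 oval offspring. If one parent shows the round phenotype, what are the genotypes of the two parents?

Observed offspring: 66 round, 22 oval
The observed ratio simplifies to 3:1. Oval (oo) offspring appear, so each parent must contribute one o allele. The parent stated to show round carries O, so it is Oo. The other parent is then either Oo or oo: Oo × oo would give a 1:1 split, whereas Oo × Oo gives 3:1 — matching the data. So both parents are heterozygous (Oo × Oo).
Parent genotypes: Oo × Oo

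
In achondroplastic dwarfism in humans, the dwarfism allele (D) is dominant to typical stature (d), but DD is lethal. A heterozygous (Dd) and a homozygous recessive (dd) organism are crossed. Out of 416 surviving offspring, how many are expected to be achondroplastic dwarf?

Cross: Dd × dd
Punnett square offspring (before lethality): 2 Dd, 2 dd
No DD offspring are produced in this cross.
achondroplastic dwarf: 2 out of 4 → fraction 1/2
Expected count = 1/2 × 416 = 208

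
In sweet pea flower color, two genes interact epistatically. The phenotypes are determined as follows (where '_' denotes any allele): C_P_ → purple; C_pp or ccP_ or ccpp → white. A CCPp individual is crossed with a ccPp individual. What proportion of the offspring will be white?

Cross: CCPp × ccPp — consider each gene separately:
C gene: CC × cc → 4 Cc → 4 C_ (out of 4)
P gene: Pp × Pp → 1 PP, 2 Pp, 1 pp → 3 P_ : 1 pp (out of 4)
Genotype classes (out of 4 × 4 = 16): C_P_ = 4×3 = 12; C_pp = 4×1 = 4
Apply the phenotype rules: C_P_ (12) → purple; C_pp (4) → white
Phenotype counts (out of 16): 12 purple, 4 white
white: 4 out of 16
Probability: 4/16 = 1/4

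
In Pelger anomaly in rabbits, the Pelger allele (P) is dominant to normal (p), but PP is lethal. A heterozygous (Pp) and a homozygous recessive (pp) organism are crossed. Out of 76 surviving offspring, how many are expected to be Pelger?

Cross: Pp × pp
Punnett square offspring (before lethality): 2 Pp, 2 pp
No PP offspring are produced in this cross.
Pelger: 2 out of 4 → fraction 1/2
Expected count = 1/2 × 76 = 38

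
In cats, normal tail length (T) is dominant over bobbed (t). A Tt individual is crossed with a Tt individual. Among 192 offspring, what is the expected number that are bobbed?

Punnett square for Tt × Tt:
Offspring genotypes: 1 TT, 2 Tt, 1 tt
normal: 3, bobbed: 1
bobbed: 1 out of 4 → fraction 1/4
Expected count = 1/4 × 192 = 48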